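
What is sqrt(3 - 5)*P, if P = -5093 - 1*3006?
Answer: -8099*I*sqrt(2) ≈ -11454.0*I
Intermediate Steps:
P = -8099 (P = -5093 - 3006 = -8099)
sqrt(3 - 5)*P = sqrt(3 - 5)*(-8099) = sqrt(-2)*(-8099) = (I*sqrt(2))*(-8099) = -8099*I*sqrt(2)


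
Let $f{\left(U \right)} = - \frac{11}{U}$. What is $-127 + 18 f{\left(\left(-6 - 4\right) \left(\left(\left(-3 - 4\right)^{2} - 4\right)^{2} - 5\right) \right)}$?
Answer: $- \frac{1282601}{10100} \approx -126.99$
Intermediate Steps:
$-127 + 18 f{\left(\left(-6 - 4\right) \left(\left(\left(-3 - 4\right)^{2} - 4\right)^{2} - 5\right) \right)} = -127 + 18 \left(- \frac{11}{\left(-6 - 4\right) \left(\left(\left(-3 - 4\right)^{2} - 4\right)^{2} - 5\right)}\right) = -127 + 18 \left(- \frac{11}{\left(-10\right) \left(\left(\left(-7\right)^{2} - 4\right)^{2} - 5\right)}\right) = -127 + 18 \left(- \frac{11}{\left(-10\right) \left(\left(49 - 4\right)^{2} - 5\right)}\right) = -127 + 18 \left(- \frac{11}{\left(-10\right) \left(45^{2} - 5\right)}\right) = -127 + 18 \left(- \frac{11}{\left(-10\right) \left(2025 - 5\right)}\right) = -127 + 18 \left(- \frac{11}{\left(-10\right) 2020}\right) = -127 + 18 \left(- \frac{11}{-20200}\right) = -127 + 18 \left(\left(-11\right) \left(- \frac{1}{20200}\right)\right) = -127 + 18 \cdot \frac{11}{20200} = -127 + \frac{99}{10100} = - \frac{1282601}{10100}$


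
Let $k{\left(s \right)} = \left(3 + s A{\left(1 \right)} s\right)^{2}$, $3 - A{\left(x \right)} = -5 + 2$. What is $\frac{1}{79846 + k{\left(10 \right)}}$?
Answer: $\frac{1}{443455} \approx 2.255 \cdot 10^{-6}$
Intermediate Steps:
$A{\left(x \right)} = 6$ ($A{\left(x \right)} = 3 - \left(-5 + 2\right) = 3 - -3 = 3 + 3 = 6$)
$k{\left(s \right)} = \left(3 + 6 s^{2}\right)^{2}$ ($k{\left(s \right)} = \left(3 + s 6 s\right)^{2} = \left(3 + 6 s s\right)^{2} = \left(3 + 6 s^{2}\right)^{2}$)
$\frac{1}{79846 + k{\left(10 \right)}} = \frac{1}{79846 + 9 \left(1 + 2 \cdot 10^{2}\right)^{2}} = \frac{1}{79846 + 9 \left(1 + 2 \cdot 100\right)^{2}} = \frac{1}{79846 + 9 \left(1 + 200\right)^{2}} = \frac{1}{79846 + 9 \cdot 201^{2}} = \frac{1}{79846 + 9 \cdot 40401} = \frac{1}{79846 + 363609} = \frac{1}{443455}$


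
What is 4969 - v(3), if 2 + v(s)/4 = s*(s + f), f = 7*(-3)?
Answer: 5193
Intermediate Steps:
f = -21
v(s) = -8 + 4*s*(-21 + s) (v(s) = -8 + 4*(s*(s - 21)) = -8 + 4*(s*(-21 + s)) = -8 + 4*s*(-21 + s))
4969 - v(3) = 4969 - (-8 - 84*3 + 4*3²) = 4969 - (-8 - 252 + 4*9) = 4969 - (-8 - 252 + 36) = 4969 - 1*(-224) = 4969 + 224 = 5193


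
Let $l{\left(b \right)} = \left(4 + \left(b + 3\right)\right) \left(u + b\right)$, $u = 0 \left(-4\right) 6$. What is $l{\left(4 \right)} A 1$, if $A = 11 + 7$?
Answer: $792$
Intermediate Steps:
$A = 18$
$u = 0$ ($u = 0 \cdot 6 = 0$)
$l{\left(b \right)} = b \left(7 + b\right)$ ($l{\left(b \right)} = \left(4 + \left(b + 3\right)\right) \left(0 + b\right) = \left(4 + \left(3 + b\right)\right) b = \left(7 + b\right) b = b \left(7 + b\right)$)
$l{\left(4 \right)} A 1 = 4 \left(7 + 4\right) 18 \cdot 1 = 4 \cdot 11 \cdot 18 \cdot 1 = 44 \cdot 18 \cdot 1 = 792 \cdot 1 = 792$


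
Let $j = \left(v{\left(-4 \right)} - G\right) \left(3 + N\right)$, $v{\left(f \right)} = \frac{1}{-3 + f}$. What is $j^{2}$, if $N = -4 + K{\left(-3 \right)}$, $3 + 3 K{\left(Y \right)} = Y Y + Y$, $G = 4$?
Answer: $0$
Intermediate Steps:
$K{\left(Y \right)} = -1 + \frac{Y}{3} + \frac{Y^{2}}{3}$ ($K{\left(Y \right)} = -1 + \frac{Y Y + Y}{3} = -1 + \frac{Y^{2} + Y}{3} = -1 + \frac{Y + Y^{2}}{3} = -1 + \left(\frac{Y}{3} + \frac{Y^{2}}{3}\right) = -1 + \frac{Y}{3} + \frac{Y^{2}}{3}$)
$N = -3$ ($N = -4 + \left(-1 + \frac{1}{3} \left(-3\right) + \frac{\left(-3\right)^{2}}{3}\right) = -4 - -1 = -4 + 1 = -3$)
$j = 0$ ($j = \left(\frac{1}{-3 - 4} - 4\right) \left(3 - 3\right) = \left(\frac{1}{-7} - 4\right) 0 = \left(- \frac{1}{7} - 4\right) 0 = \left(- \frac{29}{7}\right) 0 = 0$)
$j^{2} = 0^{2} = 0$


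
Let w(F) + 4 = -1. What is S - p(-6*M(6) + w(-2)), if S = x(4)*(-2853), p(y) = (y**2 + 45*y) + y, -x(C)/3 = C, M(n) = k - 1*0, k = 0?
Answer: 34441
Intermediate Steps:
M(n) = 0 (M(n) = 0 - 1*0 = 0 + 0 = 0)
w(F) = -5 (w(F) = -4 - 1 = -5)
x(C) = -3*C
p(y) = y**2 + 46*y
S = 34236 (S = -3*4*(-2853) = -12*(-2853) = 34236)
S - p(-6*M(6) + w(-2)) = 34236 - (-6*0 - 5)*(46 + (-6*0 - 5)) = 34236 - (0 - 5)*(46 + (0 - 5)) = 34236 - (-5)*(46 - 5) = 34236 - (-5)*41 = 34236 - 1*(-205) = 34236 + 205 = 34441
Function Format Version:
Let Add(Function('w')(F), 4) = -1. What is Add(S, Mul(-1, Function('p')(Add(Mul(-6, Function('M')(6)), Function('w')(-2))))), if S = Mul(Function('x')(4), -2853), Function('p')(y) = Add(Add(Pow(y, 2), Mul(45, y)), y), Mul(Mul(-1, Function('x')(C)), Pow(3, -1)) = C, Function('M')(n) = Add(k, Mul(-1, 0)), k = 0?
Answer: 34441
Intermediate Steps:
Function('M')(n) = 0 (Function('M')(n) = Add(0, Mul(-1, 0)) = Add(0, 0) = 0)
Function('w')(F) = -5 (Function('w')(F) = Add(-4, -1) = -5)
Function('x')(C) = Mul(-3, C)
Function('p')(y) = Add(Pow(y, 2), Mul(46, y))
S = 34236 (S = Mul(Mul(-3, 4), -2853) = Mul(-12, -2853) = 34236)
Add(S, Mul(-1, Function('p')(Add(Mul(-6, Function('M')(6)), Function('w')(-2))))) = Add(34236, Mul(-1, Mul(Add(Mul(-6, 0), -5), Add(46, Add(Mul(-6, 0), -5))))) = Add(34236, Mul(-1, Mul(Add(0, -5), Add(46, Add(0, -5))))) = Add(34236, Mul(-1, Mul(-5, Add(46, -5)))) = Add(34236, Mul(-1, Mul(-5, 41))) = Add(34236, Mul(-1, -205)) = Add(34236, 205) = 34441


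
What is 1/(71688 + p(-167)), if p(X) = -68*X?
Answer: 1/83044 ≈ 1.2042e-5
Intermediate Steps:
1/(71688 + p(-167)) = 1/(71688 - 68*(-167)) = 1/(71688 + 11356) = 1/83044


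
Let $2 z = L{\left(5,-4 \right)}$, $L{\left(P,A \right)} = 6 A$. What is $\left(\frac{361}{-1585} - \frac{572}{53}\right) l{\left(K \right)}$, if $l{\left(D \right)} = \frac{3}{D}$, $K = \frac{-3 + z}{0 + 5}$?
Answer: $\frac{925753}{84005} \approx 11.02$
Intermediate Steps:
$z = -12$ ($z = \frac{6 \left(-4\right)}{2} = \frac{1}{2} \left(-24\right) = -12$)
$K = -3$ ($K = \frac{-3 - 12}{0 + 5} = - \frac{15}{5} = \left(-15\right) \frac{1}{5} = -3$)
$\left(\frac{361}{-1585} - \frac{572}{53}\right) l{\left(K \right)} = \left(\frac{361}{-1585} - \frac{572}{53}\right) \frac{3}{-3} = \left(361 \left(- \frac{1}{1585}\right) - \frac{572}{53}\right) 3 \left(- \frac{1}{3}\right) = \left(- \frac{361}{1585} - \frac{572}{53}\right) \left(-1\right) = \left(- \frac{925753}{84005}\right) \left(-1\right) = \frac{925753}{84005}$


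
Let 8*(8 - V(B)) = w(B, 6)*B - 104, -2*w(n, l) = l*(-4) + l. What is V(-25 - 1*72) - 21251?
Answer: -168967/8 ≈ -21121.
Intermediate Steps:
w(n, l) = 3*l/2 (w(n, l) = -(l*(-4) + l)/2 = -(-4*l + l)/2 = -(-3)*l/2 = 3*l/2)
V(B) = 21 - 9*B/8 (V(B) = 8 - (((3/2)*6)*B - 104)/8 = 8 - (9*B - 104)/8 = 8 - (-104 + 9*B)/8 = 8 + (13 - 9*B/8) = 21 - 9*B/8)
V(-25 - 1*72) - 21251 = (21 - 9*(-25 - 1*72)/8) - 21251 = (21 - 9*(-25 - 72)/8) - 21251 = (21 - 9/8*(-97)) - 21251 = (21 + 873/8) - 21251 = 1041/8 - 21251 = -168967/8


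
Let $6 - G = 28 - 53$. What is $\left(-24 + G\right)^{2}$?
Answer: $49$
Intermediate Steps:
$G = 31$ ($G = 6 - \left(28 - 53\right) = 6 - -25 = 6 + 25 = 31$)
$\left(-24 + G\right)^{2} = \left(-24 + 31\right)^{2} = 7^{2} = 49$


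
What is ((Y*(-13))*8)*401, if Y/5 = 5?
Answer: -1042600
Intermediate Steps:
Y = 25 (Y = 5*5 = 25)
((Y*(-13))*8)*401 = ((25*(-13))*8)*401 = -325*8*401 = -2600*401 = -1042600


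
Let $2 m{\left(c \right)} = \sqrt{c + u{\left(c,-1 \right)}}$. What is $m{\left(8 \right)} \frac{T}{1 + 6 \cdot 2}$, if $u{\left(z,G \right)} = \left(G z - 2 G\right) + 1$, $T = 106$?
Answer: $\frac{53 \sqrt{3}}{13} \approx 7.0614$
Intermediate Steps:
$u{\left(z,G \right)} = 1 - 2 G + G z$ ($u{\left(z,G \right)} = \left(- 2 G + G z\right) + 1 = 1 - 2 G + G z$)
$m{\left(c \right)} = \frac{\sqrt{3}}{2}$ ($m{\left(c \right)} = \frac{\sqrt{c - \left(-3 + c\right)}}{2} = \frac{\sqrt{3}}{2}$)
$m{\left(8 \right)} \frac{T}{1 + 6 \cdot 2} = \frac{\sqrt{3}}{2} \frac{106}{1 + 6 \cdot 2} = \frac{\sqrt{3}}{2} \frac{106}{1 + 12} = \frac{\sqrt{3}}{2} \cdot \frac{106}{13} = \frac{53 \sqrt{3}}{13}$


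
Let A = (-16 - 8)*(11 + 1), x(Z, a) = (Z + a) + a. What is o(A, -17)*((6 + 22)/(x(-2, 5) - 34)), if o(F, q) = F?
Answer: 4032/13 ≈ 310.15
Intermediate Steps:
x(Z, a) = Z + 2*a
A = -288 (A = -24*12 = -288)
o(A, -17)*((6 + 22)/(x(-2, 5) - 34)) = -288*(6 + 22)/((-2 + 2*5) - 34) = -8064/((-2 + 10) - 34) = -8064/(8 - 34) = -8064/(-26) = -8064*(-1)/26 = -288*(-14/13) = 4032/13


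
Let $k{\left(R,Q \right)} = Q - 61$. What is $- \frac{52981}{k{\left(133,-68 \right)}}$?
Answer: $\frac{52981}{129} \approx 410.71$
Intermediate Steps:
$k{\left(R,Q \right)} = -61 + Q$ ($k{\left(R,Q \right)} = Q - 61 = -61 + Q$)
$- \frac{52981}{k{\left(133,-68 \right)}} = - \frac{52981}{-61 - 68} = - \frac{52981}{-129} = \left(-52981\right) \left(- \frac{1}{129}\right) = \frac{52981}{129}$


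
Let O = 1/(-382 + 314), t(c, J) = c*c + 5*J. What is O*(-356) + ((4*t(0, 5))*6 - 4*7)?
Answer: 9813/17 ≈ 577.24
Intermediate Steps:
t(c, J) = c² + 5*J
O = -1/68 (O = 1/(-68) = -1/68 ≈ -0.014706)
O*(-356) + ((4*t(0, 5))*6 - 4*7) = -1/68*(-356) + ((4*(0² + 5*5))*6 - 4*7) = 89/17 + ((4*(0 + 25))*6 - 28) = 89/17 + ((4*25)*6 - 28) = 89/17 + (100*6 - 28) = 89/17 + (600 - 28) = 89/17 + 572 = 9813/17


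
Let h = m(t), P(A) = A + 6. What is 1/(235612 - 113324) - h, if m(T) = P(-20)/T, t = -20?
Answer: -428003/611440 ≈ -0.69999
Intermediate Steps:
P(A) = 6 + A
m(T) = -14/T (m(T) = (6 - 20)/T = -14/T)
h = 7/10 (h = -14/(-20) = -14*(-1/20) = 7/10 ≈ 0.70000)
1/(235612 - 113324) - h = 1/(235612 - 113324) - 1*7/10 = 1/122288 - 7/10 = -428003/611440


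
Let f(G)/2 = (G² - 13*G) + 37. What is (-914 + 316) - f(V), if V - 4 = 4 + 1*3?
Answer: -628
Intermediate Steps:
V = 11 (V = 4 + (4 + 1*3) = 4 + (4 + 3) = 4 + 7 = 11)
f(G) = 74 - 26*G + 2*G² (f(G) = 2*((G² - 13*G) + 37) = 2*(37 + G² - 13*G) = 74 - 26*G + 2*G²)
(-914 + 316) - f(V) = (-914 + 316) - (74 - 26*11 + 2*11²) = -598 - (74 - 286 + 2*121) = -598 - (74 - 286 + 242) = -598 - 1*30 = -598 - 30 = -628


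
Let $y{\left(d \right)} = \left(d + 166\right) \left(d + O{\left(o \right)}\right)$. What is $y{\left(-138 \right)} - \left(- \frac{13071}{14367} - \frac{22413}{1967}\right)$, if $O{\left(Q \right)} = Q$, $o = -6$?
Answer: $- \frac{37865384740}{9419963} \approx -4019.7$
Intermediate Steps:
$y{\left(d \right)} = \left(-6 + d\right) \left(166 + d\right)$ ($y{\left(d \right)} = \left(d + 166\right) \left(d - 6\right) = \left(166 + d\right) \left(-6 + d\right) = \left(-6 + d\right) \left(166 + d\right)$)
$y{\left(-138 \right)} - \left(- \frac{13071}{14367} - \frac{22413}{1967}\right) = \left(-996 + \left(-138\right)^{2} + 160 \left(-138\right)\right) - \left(- \frac{13071}{14367} - \frac{22413}{1967}\right) = \left(-996 + 19044 - 22080\right) - \left(\left(-13071\right) \frac{1}{14367} - \frac{22413}{1967}\right) = -4032 - \left(- \frac{4357}{4789} - \frac{22413}{1967}\right) = -4032 - - \frac{115906076}{9419963} = -4032 + \frac{115906076}{9419963} = - \frac{37865384740}{9419963}$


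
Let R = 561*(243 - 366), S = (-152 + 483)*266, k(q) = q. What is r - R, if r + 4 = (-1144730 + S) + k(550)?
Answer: -987135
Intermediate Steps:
S = 88046 (S = 331*266 = 88046)
r = -1056138 (r = -4 + ((-1144730 + 88046) + 550) = -4 + (-1056684 + 550) = -4 - 1056134 = -1056138)
R = -69003 (R = 561*(-123) = -69003)
r - R = -1056138 - 1*(-69003) = -1056138 + 69003 = -987135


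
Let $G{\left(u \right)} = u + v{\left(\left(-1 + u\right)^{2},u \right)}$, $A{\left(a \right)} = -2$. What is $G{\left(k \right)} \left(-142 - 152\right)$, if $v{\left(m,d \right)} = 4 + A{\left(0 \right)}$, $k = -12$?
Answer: $2940$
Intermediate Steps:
$v{\left(m,d \right)} = 2$ ($v{\left(m,d \right)} = 4 - 2 = 2$)
$G{\left(u \right)} = 2 + u$ ($G{\left(u \right)} = u + 2 = 2 + u$)
$G{\left(k \right)} \left(-142 - 152\right) = \left(2 - 12\right) \left(-142 - 152\right) = \left(-10\right) \left(-294\right) = 2940$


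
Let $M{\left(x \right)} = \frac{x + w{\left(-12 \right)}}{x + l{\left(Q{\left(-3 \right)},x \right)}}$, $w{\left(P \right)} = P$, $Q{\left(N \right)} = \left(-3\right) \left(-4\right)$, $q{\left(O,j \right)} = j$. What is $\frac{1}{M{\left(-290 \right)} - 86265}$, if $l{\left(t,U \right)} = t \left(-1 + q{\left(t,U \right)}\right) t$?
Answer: $- \frac{21097}{1819932554} \approx -1.1592 \cdot 10^{-5}$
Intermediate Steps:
$Q{\left(N \right)} = 12$
$l{\left(t,U \right)} = t^{2} \left(-1 + U\right)$ ($l{\left(t,U \right)} = t \left(-1 + U\right) t = t^{2} \left(-1 + U\right)$)
$M{\left(x \right)} = \frac{-12 + x}{-144 + 145 x}$ ($M{\left(x \right)} = \frac{x - 12}{x + 12^{2} \left(-1 + x\right)} = \frac{-12 + x}{x + 144 \left(-1 + x\right)} = \frac{-12 + x}{x + \left(-144 + 144 x\right)} = \frac{-12 + x}{-144 + 145 x}$)
$\frac{1}{M{\left(-290 \right)} - 86265} = \frac{1}{\frac{-12 - 290}{-144 + 145 \left(-290\right)} - 86265} = \frac{1}{\frac{1}{-144 - 42050} \left(-302\right) - 86265} = \frac{1}{\frac{1}{-42194} \left(-302\right) - 86265} = \frac{1}{\left(- \frac{1}{42194}\right) \left(-302\right) - 86265} = \frac{1}{\frac{151}{21097} - 86265} = \frac{1}{- \frac{1819932554}{21097}} = - \frac{21097}{1819932554}$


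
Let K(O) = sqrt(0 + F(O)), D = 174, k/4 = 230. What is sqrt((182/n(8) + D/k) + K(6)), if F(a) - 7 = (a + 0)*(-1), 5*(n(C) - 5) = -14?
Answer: sqrt(537140505)/2530 ≈ 9.1606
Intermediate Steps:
k = 920 (k = 4*230 = 920)
n(C) = 11/5 (n(C) = 5 + (1/5)*(-14) = 5 - 14/5 = 11/5)
F(a) = 7 - a (F(a) = 7 + (a + 0)*(-1) = 7 + a*(-1) = 7 - a)
K(O) = sqrt(7 - O) (K(O) = sqrt(0 + (7 - O)) = sqrt(7 - O))
sqrt((182/n(8) + D/k) + K(6)) = sqrt((182/(11/5) + 174/920) + sqrt(7 - 1*6)) = sqrt((182*(5/11) + 174*(1/920)) + sqrt(7 - 6)) = sqrt((910/11 + 87/460) + sqrt(1)) = sqrt(419557/5060 + 1) = sqrt(424617/5060) = sqrt(537140505)/2530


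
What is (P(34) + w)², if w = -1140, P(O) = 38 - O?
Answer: 1290496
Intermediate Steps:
(P(34) + w)² = ((38 - 1*34) - 1140)² = ((38 - 34) - 1140)² = (4 - 1140)² = (-1136)² = 1290496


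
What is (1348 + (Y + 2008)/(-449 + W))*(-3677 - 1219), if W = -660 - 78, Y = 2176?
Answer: -7813487232/1187 ≈ -6.5826e+6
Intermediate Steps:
W = -738
(1348 + (Y + 2008)/(-449 + W))*(-3677 - 1219) = (1348 + (2176 + 2008)/(-449 - 738))*(-3677 - 1219) = (1348 + 4184/(-1187))*(-4896) = (1348 + 4184*(-1/1187))*(-4896) = (1348 - 4184/1187)*(-4896) = (1595892/1187)*(-4896) = -7813487232/1187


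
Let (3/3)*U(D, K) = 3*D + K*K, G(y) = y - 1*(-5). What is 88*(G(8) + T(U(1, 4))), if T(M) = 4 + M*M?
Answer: 33264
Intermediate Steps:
G(y) = 5 + y (G(y) = y + 5 = 5 + y)
U(D, K) = K² + 3*D (U(D, K) = 3*D + K*K = 3*D + K² = K² + 3*D)
T(M) = 4 + M²
88*(G(8) + T(U(1, 4))) = 88*((5 + 8) + (4 + (4² + 3*1)²)) = 88*(13 + (4 + (16 + 3)²)) = 88*(13 + (4 + 19²)) = 88*(13 + (4 + 361)) = 88*(13 + 365) = 88*378 = 33264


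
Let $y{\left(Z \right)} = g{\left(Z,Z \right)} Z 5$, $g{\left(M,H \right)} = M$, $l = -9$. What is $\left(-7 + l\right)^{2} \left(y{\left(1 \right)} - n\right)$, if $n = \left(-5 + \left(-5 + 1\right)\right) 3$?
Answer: $8192$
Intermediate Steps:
$y{\left(Z \right)} = 5 Z^{2}$ ($y{\left(Z \right)} = Z Z 5 = Z^{2} \cdot 5 = 5 Z^{2}$)
$n = -27$ ($n = \left(-5 - 4\right) 3 = \left(-9\right) 3 = -27$)
$\left(-7 + l\right)^{2} \left(y{\left(1 \right)} - n\right) = \left(-7 - 9\right)^{2} \left(5 \cdot 1^{2} - -27\right) = \left(-16\right)^{2} \left(5 \cdot 1 + 27\right) = 256 \left(5 + 27\right) = 256 \cdot 32 = 8192$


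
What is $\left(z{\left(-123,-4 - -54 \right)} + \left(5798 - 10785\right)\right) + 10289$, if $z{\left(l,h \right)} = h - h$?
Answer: $5302$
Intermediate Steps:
$z{\left(l,h \right)} = 0$
$\left(z{\left(-123,-4 - -54 \right)} + \left(5798 - 10785\right)\right) + 10289 = \left(0 + \left(5798 - 10785\right)\right) + 10289 = \left(0 - 4987\right) + 10289 = -4987 + 10289 = 5302$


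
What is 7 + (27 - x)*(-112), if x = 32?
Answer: 567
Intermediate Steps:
7 + (27 - x)*(-112) = 7 + (27 - 1*32)*(-112) = 7 + (27 - 32)*(-112) = 7 - 5*(-112) = 7 + 560 = 567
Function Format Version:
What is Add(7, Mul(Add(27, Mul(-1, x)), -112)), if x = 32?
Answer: 567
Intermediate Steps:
Add(7, Mul(Add(27, Mul(-1, x)), -112)) = Add(7, Mul(Add(27, Mul(-1, 32)), -112)) = Add(7, Mul(Add(27, -32), -112)) = Add(7, Mul(-5, -112)) = Add(7, 560) = 567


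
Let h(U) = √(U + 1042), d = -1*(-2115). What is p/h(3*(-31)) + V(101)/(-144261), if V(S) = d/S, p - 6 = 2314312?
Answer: -235/1618929 + 2314318*√949/949 ≈ 75126.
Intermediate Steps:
p = 2314318 (p = 6 + 2314312 = 2314318)
d = 2115
h(U) = √(1042 + U)
V(S) = 2115/S
p/h(3*(-31)) + V(101)/(-144261) = 2314318/(√(1042 + 3*(-31))) + (2115/101)/(-144261) = 2314318/(√(1042 - 93)) + (2115*(1/101))*(-1/144261) = 2314318/(√949) + (2115/101)*(-1/144261) = 2314318*(√949/949) - 235/1618929 = 2314318*√949/949 - 235/1618929 = -235/1618929 + 2314318*√949/949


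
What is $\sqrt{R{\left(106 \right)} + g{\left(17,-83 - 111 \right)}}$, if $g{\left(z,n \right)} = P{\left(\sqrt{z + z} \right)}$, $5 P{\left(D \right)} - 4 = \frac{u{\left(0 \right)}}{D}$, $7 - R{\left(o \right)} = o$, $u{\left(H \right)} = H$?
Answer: $\frac{i \sqrt{2455}}{5} \approx 9.9096 i$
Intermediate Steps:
$R{\left(o \right)} = 7 - o$
$P{\left(D \right)} = \frac{4}{5}$ ($P{\left(D \right)} = \frac{4}{5} + \frac{0 \frac{1}{D}}{5} = \frac{4}{5} + \frac{1}{5} \cdot 0 = \frac{4}{5} + 0 = \frac{4}{5}$)
$g{\left(z,n \right)} = \frac{4}{5}$
$\sqrt{R{\left(106 \right)} + g{\left(17,-83 - 111 \right)}} = \sqrt{\left(7 - 106\right) + \frac{4}{5}} = \sqrt{-99 + \frac{4}{5}} = \sqrt{- \frac{491}{5}} = \frac{i \sqrt{2455}}{5}$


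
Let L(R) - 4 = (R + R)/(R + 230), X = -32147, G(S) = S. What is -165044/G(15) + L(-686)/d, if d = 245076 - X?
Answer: -579550574287/52672370 ≈ -11003.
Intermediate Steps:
L(R) = 4 + 2*R/(230 + R) (L(R) = 4 + (R + R)/(R + 230) = 4 + (2*R)/(230 + R) = 4 + 2*R/(230 + R))
d = 277223 (d = 245076 - 1*(-32147) = 245076 + 32147 = 277223)
-165044/G(15) + L(-686)/d = -165044/15 + (2*(460 + 3*(-686))/(230 - 686))/277223 = -165044*1/15 + (2*(460 - 2058)/(-456))*(1/277223) = -165044/15 + (2*(-1/456)*(-1598))*(1/277223) = -165044/15 + (799/114)*(1/277223) = -165044/15 + 799/31603422 = -579550574287/52672370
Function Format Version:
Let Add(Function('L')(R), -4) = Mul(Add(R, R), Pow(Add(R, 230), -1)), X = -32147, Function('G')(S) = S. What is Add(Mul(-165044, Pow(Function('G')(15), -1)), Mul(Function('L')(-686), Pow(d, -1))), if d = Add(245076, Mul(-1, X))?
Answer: Rational(-579550574287, 52672370) ≈ -11003.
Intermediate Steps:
Function('L')(R) = Add(4, Mul(2, R, Pow(Add(230, R), -1))) (Function('L')(R) = Add(4, Mul(Add(R, R), Pow(Add(R, 230), -1))) = Add(4, Mul(Mul(2, R), Pow(Add(230, R), -1))) = Add(4, Mul(2, R, Pow(Add(230, R), -1))))
d = 277223 (d = Add(245076, Mul(-1, -32147)) = Add(245076, 32147) = 277223)
Add(Mul(-165044, Pow(Function('G')(15), -1)), Mul(Function('L')(-686), Pow(d, -1))) = Add(Mul(-165044, Pow(15, -1)), Mul(Mul(2, Pow(Add(230, -686), -1), Add(460, Mul(3, -686))), Pow(277223, -1))) = Add(Mul(-165044, Rational(1, 15)), Mul(Mul(2, Pow(-456, -1), Add(460, -2058)), Rational(1, 277223))) = Add(Rational(-165044, 15), Mul(Mul(2, Rational(-1, 456), -1598), Rational(1, 277223))) = Add(Rational(-165044, 15), Mul(Rational(799, 114), Rational(1, 277223))) = Add(Rational(-165044, 15), Rational(799, 31603422)) = Rational(-579550574287, 52672370)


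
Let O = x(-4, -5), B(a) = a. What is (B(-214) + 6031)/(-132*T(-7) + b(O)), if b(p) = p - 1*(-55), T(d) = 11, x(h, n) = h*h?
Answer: -5817/1381 ≈ -4.2122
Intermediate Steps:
x(h, n) = h²
O = 16 (O = (-4)² = 16)
b(p) = 55 + p (b(p) = p + 55 = 55 + p)
(B(-214) + 6031)/(-132*T(-7) + b(O)) = (-214 + 6031)/(-132*11 + (55 + 16)) = 5817/(-1452 + 71) = 5817/(-1381) = 5817*(-1/1381) = -5817/1381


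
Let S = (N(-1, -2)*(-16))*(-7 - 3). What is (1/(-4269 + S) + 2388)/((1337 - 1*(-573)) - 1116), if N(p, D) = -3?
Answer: 11340611/3770706 ≈ 3.0076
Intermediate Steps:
S = -480 (S = (-3*(-16))*(-7 - 3) = 48*(-10) = -480)
(1/(-4269 + S) + 2388)/((1337 - 1*(-573)) - 1116) = (1/(-4269 - 480) + 2388)/((1337 - 1*(-573)) - 1116) = (1/(-4749) + 2388)/((1337 + 573) - 1116) = (-1/4749 + 2388)/(1910 - 1116) = (11340611/4749)/794 = (11340611/4749)*(1/794) = 11340611/3770706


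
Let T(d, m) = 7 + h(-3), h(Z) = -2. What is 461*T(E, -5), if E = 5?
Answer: 2305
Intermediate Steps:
T(d, m) = 5 (T(d, m) = 7 - 2 = 5)
461*T(E, -5) = 461*5 = 2305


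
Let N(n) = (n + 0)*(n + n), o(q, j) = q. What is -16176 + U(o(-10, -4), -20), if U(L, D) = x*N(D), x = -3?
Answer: -18576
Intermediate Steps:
N(n) = 2*n**2 (N(n) = n*(2*n) = 2*n**2)
U(L, D) = -6*D**2
-16176 + U(o(-10, -4), -20) = -16176 - 6*(-20)**2 = -16176 - 6*400 = -16176 - 2400 = -18576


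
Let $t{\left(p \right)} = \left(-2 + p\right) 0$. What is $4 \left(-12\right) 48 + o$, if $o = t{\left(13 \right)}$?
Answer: $-2304$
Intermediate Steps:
$t{\left(p \right)} = 0$
$o = 0$
$4 \left(-12\right) 48 + o = 4 \left(-12\right) 48 + 0 = \left(-48\right) 48 + 0 = -2304 + 0 = -2304$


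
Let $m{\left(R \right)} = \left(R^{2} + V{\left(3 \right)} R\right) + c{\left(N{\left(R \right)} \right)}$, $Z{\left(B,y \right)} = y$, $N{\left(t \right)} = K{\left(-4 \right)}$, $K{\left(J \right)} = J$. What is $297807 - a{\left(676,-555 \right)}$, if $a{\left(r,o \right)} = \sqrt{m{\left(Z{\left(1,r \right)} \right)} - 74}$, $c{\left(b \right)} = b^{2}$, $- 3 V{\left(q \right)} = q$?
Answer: $297807 - \sqrt{456242} \approx 2.9713 \cdot 10^{5}$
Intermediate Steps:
$N{\left(t \right)} = -4$
$V{\left(q \right)} = - \frac{q}{3}$
$m{\left(R \right)} = 16 + R^{2} - R$ ($m{\left(R \right)} = \left(R^{2} + \left(- \frac{1}{3}\right) 3 R\right) + \left(-4\right)^{2} = \left(R^{2} - R\right) + 16 = 16 + R^{2} - R$)
$a{\left(r,o \right)} = \sqrt{-58 + r^{2} - r}$ ($a{\left(r,o \right)} = \sqrt{\left(16 + r^{2} - r\right) - 74} = \sqrt{-58 + r^{2} - r}$)
$297807 - a{\left(676,-555 \right)} = 297807 - \sqrt{-58 + 676^{2} - 676} = 297807 - \sqrt{-58 + 456976 - 676} = 297807 - \sqrt{456242}$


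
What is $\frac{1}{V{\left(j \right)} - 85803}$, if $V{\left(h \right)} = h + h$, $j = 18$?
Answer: $- \frac{1}{85767} \approx -1.1659 \cdot 10^{-5}$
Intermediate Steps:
$V{\left(h \right)} = 2 h$
$\frac{1}{V{\left(j \right)} - 85803} = \frac{1}{2 \cdot 18 - 85803} = \frac{1}{36 - 85803} = \frac{1}{-85767} = - \frac{1}{85767}$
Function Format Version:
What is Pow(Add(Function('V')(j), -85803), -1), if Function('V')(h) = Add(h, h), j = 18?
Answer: Rational(-1, 85767) ≈ -1.1659e-5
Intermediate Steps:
Function('V')(h) = Mul(2, h)
Pow(Add(Function('V')(j), -85803), -1) = Pow(Add(Mul(2, 18), -85803), -1) = Pow(Add(36, -85803), -1) = Pow(-85767, -1) = Rational(-1, 85767)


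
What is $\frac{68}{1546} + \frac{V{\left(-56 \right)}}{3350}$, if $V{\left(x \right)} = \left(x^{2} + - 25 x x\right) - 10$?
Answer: $- \frac{29036451}{1294775} \approx -22.426$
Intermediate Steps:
$V{\left(x \right)} = -10 - 24 x^{2}$ ($V{\left(x \right)} = \left(x^{2} - 25 x^{2}\right) - 10 = - 24 x^{2} - 10 = -10 - 24 x^{2}$)
$\frac{68}{1546} + \frac{V{\left(-56 \right)}}{3350} = \frac{68}{1546} + \frac{-10 - 24 \left(-56\right)^{2}}{3350} = 68 \cdot \frac{1}{1546} + \left(-10 - 75264\right) \frac{1}{3350} = \frac{34}{773} + \left(-10 - 75264\right) \frac{1}{3350} = \frac{34}{773} - \frac{37637}{1675} = - \frac{29036451}{1294775}$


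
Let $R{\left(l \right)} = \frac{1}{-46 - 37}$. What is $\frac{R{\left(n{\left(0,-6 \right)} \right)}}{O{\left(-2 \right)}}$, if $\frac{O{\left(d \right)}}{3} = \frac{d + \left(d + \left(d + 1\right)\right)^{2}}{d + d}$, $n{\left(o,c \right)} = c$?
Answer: $\frac{4}{1743} \approx 0.0022949$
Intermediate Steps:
$O{\left(d \right)} = \frac{3 \left(d + \left(1 + 2 d\right)^{2}\right)}{2 d}$ ($O{\left(d \right)} = 3 \frac{d + \left(d + \left(d + 1\right)\right)^{2}}{d + d} = 3 \frac{d + \left(d + \left(1 + d\right)\right)^{2}}{2 d} = 3 \left(d + \left(1 + 2 d\right)^{2}\right) \frac{1}{2 d} = 3 \frac{d + \left(1 + 2 d\right)^{2}}{2 d} = \frac{3 \left(d + \left(1 + 2 d\right)^{2}\right)}{2 d}$)
$R{\left(l \right)} = - \frac{1}{83}$ ($R{\left(l \right)} = \frac{1}{-83} = - \frac{1}{83}$)
$\frac{R{\left(n{\left(0,-6 \right)} \right)}}{O{\left(-2 \right)}} = \frac{1}{\frac{15}{2} + 6 \left(-2\right) + \frac{3}{2 \left(-2\right)}} \left(- \frac{1}{83}\right) = \frac{1}{\frac{15}{2} - 12 + \frac{3}{2} \left(- \frac{1}{2}\right)} \left(- \frac{1}{83}\right) = \frac{1}{\frac{15}{2} - 12 - \frac{3}{4}} \left(- \frac{1}{83}\right) = \frac{1}{- \frac{21}{4}} \left(- \frac{1}{83}\right) = \left(- \frac{4}{21}\right) \left(- \frac{1}{83}\right) = \frac{4}{1743}$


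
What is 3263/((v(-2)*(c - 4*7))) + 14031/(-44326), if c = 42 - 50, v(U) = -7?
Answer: 70549963/5585076 ≈ 12.632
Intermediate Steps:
c = -8
3263/((v(-2)*(c - 4*7))) + 14031/(-44326) = 3263/((-7*(-8 - 4*7))) + 14031/(-44326) = 3263/((-7*(-8 - 28))) + 14031*(-1/44326) = 3263/((-7*(-36))) - 14031/44326 = 3263/252 - 14031/44326 = 70549963/5585076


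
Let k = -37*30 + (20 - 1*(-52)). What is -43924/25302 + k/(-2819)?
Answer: -48779140/35663169 ≈ -1.3678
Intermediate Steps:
k = -1038 (k = -1110 + (20 + 52) = -1110 + 72 = -1038)
-43924/25302 + k/(-2819) = -43924/25302 - 1038/(-2819) = -43924*1/25302 - 1038*(-1/2819) = -21962/12651 + 1038/2819 = -48779140/35663169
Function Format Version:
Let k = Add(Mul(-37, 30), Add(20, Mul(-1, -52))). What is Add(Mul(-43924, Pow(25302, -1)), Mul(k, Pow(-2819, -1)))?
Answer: Rational(-48779140, 35663169) ≈ -1.3678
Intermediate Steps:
k = -1038 (k = Add(-1110, Add(20, 52)) = Add(-1110, 72) = -1038)
Add(Mul(-43924, Pow(25302, -1)), Mul(k, Pow(-2819, -1))) = Add(Mul(-43924, Pow(25302, -1)), Mul(-1038, Pow(-2819, -1))) = Add(Mul(-43924, Rational(1, 25302)), Mul(-1038, Rational(-1, 2819))) = Add(Rational(-21962, 12651), Rational(1038, 2819)) = Rational(-48779140, 35663169)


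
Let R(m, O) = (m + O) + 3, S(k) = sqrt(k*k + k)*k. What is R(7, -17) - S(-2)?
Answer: -7 + 2*sqrt(2) ≈ -4.1716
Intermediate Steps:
S(k) = k*sqrt(k + k**2) (S(k) = sqrt(k**2 + k)*k = sqrt(k + k**2)*k = k*sqrt(k + k**2))
R(m, O) = 3 + O + m (R(m, O) = (O + m) + 3 = 3 + O + m)
R(7, -17) - S(-2) = (3 - 17 + 7) - (-2)*sqrt(-2*(1 - 2)) = -7 - (-2)*sqrt(-2*(-1)) = -7 - (-2)*sqrt(2) = -7 + 2*sqrt(2)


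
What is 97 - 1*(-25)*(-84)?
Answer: -2003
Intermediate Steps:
97 - 1*(-25)*(-84) = 97 + 25*(-84) = 97 - 2100 = -2003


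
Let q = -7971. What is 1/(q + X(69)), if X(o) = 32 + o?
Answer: -1/7870 ≈ -0.00012706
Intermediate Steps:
1/(q + X(69)) = 1/(-7971 + (32 + 69)) = 1/(-7971 + 101) = 1/(-7870) = -1/7870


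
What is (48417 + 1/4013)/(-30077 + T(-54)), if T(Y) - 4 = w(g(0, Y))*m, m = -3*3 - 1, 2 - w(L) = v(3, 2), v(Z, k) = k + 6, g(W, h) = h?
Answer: -194297422/120442169 ≈ -1.6132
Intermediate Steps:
v(Z, k) = 6 + k
w(L) = -6 (w(L) = 2 - (6 + 2) = 2 - 1*8 = 2 - 8 = -6)
m = -10 (m = -9 - 1 = -10)
T(Y) = 64 (T(Y) = 4 - 6*(-10) = 4 + 60 = 64)
(48417 + 1/4013)/(-30077 + T(-54)) = (48417 + 1/4013)/(-30077 + 64) = (48417 + 1/4013)/(-30013) = (194297422/4013)*(-1/30013) = -194297422/120442169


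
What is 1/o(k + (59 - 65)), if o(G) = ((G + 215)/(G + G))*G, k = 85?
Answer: 1/147 ≈ 0.0068027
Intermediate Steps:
o(G) = 215/2 + G/2 (o(G) = ((215 + G)/((2*G)))*G = ((215 + G)*(1/(2*G)))*G = ((215 + G)/(2*G))*G = 215/2 + G/2)
1/o(k + (59 - 65)) = 1/(215/2 + (85 + (59 - 65))/2) = 1/(215/2 + (85 - 6)/2) = 1/(215/2 + (½)*79) = 1/(215/2 + 79/2) = 1/147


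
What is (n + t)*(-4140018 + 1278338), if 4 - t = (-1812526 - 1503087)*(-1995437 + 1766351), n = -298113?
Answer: 2173620001159169360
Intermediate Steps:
t = -759560519714 (t = 4 - (-1812526 - 1503087)*(-1995437 + 1766351) = 4 - (-3315613)*(-229086) = 4 - 1*759560519718 = 4 - 759560519718 = -759560519714)
(n + t)*(-4140018 + 1278338) = (-298113 - 759560519714)*(-4140018 + 1278338) = -759560817827*(-2861680) = 2173620001159169360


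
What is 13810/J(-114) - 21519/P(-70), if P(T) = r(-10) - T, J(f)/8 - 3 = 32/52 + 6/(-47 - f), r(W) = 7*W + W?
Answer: 168954901/64540 ≈ 2617.8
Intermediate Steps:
r(W) = 8*W
J(f) = 376/13 + 48/(-47 - f) (J(f) = 24 + 8*(32/52 + 6/(-47 - f)) = 24 + 8*(32*(1/52) + 6/(-47 - f)) = 24 + 8*(8/13 + 6/(-47 - f)) = 24 + (64/13 + 48/(-47 - f)) = 376/13 + 48/(-47 - f))
P(T) = -80 - T (P(T) = 8*(-10) - T = -80 - T)
13810/J(-114) - 21519/P(-70) = 13810/((8*(2131 + 47*(-114))/(13*(47 - 114)))) - 21519/(-80 - 1*(-70)) = 13810/(((8/13)*(2131 - 5358)/(-67))) - 21519/(-80 + 70) = 13810/(((8/13)*(-1/67)*(-3227))) - 21519/(-10) = 13810/(25816/871) - 21519*(-⅒) = 13810*(871/25816) + 21519/10 = 6014255/12908 + 21519/10 = 168954901/64540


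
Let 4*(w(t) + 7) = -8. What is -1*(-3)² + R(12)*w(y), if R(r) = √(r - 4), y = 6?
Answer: -9 - 18*√2 ≈ -34.456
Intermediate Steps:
w(t) = -9 (w(t) = -7 + (¼)*(-8) = -7 - 2 = -9)
R(r) = √(-4 + r)
-1*(-3)² + R(12)*w(y) = -1*(-3)² + √(-4 + 12)*(-9) = -1*9 + √8*(-9) = -9 + (2*√2)*(-9) = -9 - 18*√2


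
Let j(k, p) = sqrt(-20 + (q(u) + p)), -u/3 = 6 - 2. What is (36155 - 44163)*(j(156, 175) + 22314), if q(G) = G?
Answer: -178690512 - 8008*sqrt(143) ≈ -1.7879e+8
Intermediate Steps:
u = -12 (u = -3*(6 - 2) = -3*4 = -12)
j(k, p) = sqrt(-32 + p) (j(k, p) = sqrt(-20 + (-12 + p)) = sqrt(-32 + p))
(36155 - 44163)*(j(156, 175) + 22314) = (36155 - 44163)*(sqrt(-32 + 175) + 22314) = -8008*(sqrt(143) + 22314) = -8008*(22314 + sqrt(143)) = -178690512 - 8008*sqrt(143)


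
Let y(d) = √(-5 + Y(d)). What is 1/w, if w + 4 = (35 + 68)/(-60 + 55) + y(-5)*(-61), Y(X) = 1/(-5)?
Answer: -615/498859 + 305*I*√130/498859 ≈ -0.0012328 + 0.006971*I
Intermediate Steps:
Y(X) = -⅕
y(d) = I*√130/5 (y(d) = √(-5 - ⅕) = √(-26/5) = I*√130/5)
w = -123/5 - 61*I*√130/5 (w = -4 + ((35 + 68)/(-60 + 55) + (I*√130/5)*(-61)) = -4 + (103/(-5) - 61*I*√130/5) = -4 + (103*(-⅕) - 61*I*√130/5) = -4 + (-103/5 - 61*I*√130/5) = -123/5 - 61*I*√130/5 ≈ -24.6 - 139.1*I)
1/w = 1/(-123/5 - 61*I*√130/5)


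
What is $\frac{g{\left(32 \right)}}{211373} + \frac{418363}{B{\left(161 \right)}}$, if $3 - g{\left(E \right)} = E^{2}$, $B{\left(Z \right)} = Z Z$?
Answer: $\frac{88404177058}{5478999533} \approx 16.135$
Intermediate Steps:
$B{\left(Z \right)} = Z^{2}$
$g{\left(E \right)} = 3 - E^{2}$
$\frac{g{\left(32 \right)}}{211373} + \frac{418363}{B{\left(161 \right)}} = \frac{3 - 32^{2}}{211373} + \frac{418363}{161^{2}} = \left(3 - 1024\right) \frac{1}{211373} + \frac{418363}{25921} = \left(3 - 1024\right) \frac{1}{211373} + 418363 \cdot \frac{1}{25921} = \left(-1021\right) \frac{1}{211373} + \frac{418363}{25921} = - \frac{1021}{211373} + \frac{418363}{25921} = \frac{88404177058}{5478999533}$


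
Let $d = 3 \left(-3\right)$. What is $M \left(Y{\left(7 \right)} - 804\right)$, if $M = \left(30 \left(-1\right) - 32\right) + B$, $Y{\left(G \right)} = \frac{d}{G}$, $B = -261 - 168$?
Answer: $\frac{2767767}{7} \approx 3.954 \cdot 10^{5}$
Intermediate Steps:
$B = -429$ ($B = -261 - 168 = -429$)
$d = -9$
$Y{\left(G \right)} = - \frac{9}{G}$
$M = -491$ ($M = \left(30 \left(-1\right) - 32\right) - 429 = \left(-30 - 32\right) - 429 = -62 - 429 = -491$)
$M \left(Y{\left(7 \right)} - 804\right) = - 491 \left(- \frac{9}{7} - 804\right) = \left(-491\right) \left(- \frac{5637}{7}\right) = \frac{2767767}{7}$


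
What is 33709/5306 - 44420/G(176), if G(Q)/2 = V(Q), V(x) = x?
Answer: -27978369/233464 ≈ -119.84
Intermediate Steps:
G(Q) = 2*Q
33709/5306 - 44420/G(176) = 33709/5306 - 44420/(2*176) = 33709*(1/5306) - 44420/352 = 33709/5306 - 44420*1/352 = 33709/5306 - 11105/88 = -27978369/233464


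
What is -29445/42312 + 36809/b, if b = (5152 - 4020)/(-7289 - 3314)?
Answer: -1376150603647/3991432 ≈ -3.4478e+5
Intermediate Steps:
b = -1132/10603 (b = 1132/(-10603) = 1132*(-1/10603) = -1132/10603 ≈ -0.10676)
-29445/42312 + 36809/b = -29445/42312 + 36809/(-1132/10603) = -29445*1/42312 + 36809*(-10603/1132) = -9815/14104 - 390285827/1132 = -1376150603647/3991432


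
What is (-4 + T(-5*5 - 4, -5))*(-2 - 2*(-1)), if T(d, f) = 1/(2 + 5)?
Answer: 0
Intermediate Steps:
T(d, f) = ⅐ (T(d, f) = 1/7 = ⅐)
(-4 + T(-5*5 - 4, -5))*(-2 - 2*(-1)) = (-4 + ⅐)*(-2 - 2*(-1)) = -27*(-2 + 2)/7 = -27/7*0 = 0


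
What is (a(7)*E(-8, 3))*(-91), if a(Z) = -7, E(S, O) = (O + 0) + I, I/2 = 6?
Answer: 9555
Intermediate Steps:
I = 12 (I = 2*6 = 12)
E(S, O) = 12 + O (E(S, O) = (O + 0) + 12 = O + 12 = 12 + O)
(a(7)*E(-8, 3))*(-91) = -7*(12 + 3)*(-91) = -7*15*(-91) = -105*(-91) = 9555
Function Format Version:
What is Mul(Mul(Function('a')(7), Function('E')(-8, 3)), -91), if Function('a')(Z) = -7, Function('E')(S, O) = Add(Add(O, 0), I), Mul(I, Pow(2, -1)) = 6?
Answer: 9555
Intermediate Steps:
I = 12 (I = Mul(2, 6) = 12)
Function('E')(S, O) = Add(12, O) (Function('E')(S, O) = Add(Add(O, 0), 12) = Add(O, 12) = Add(12, O))
Mul(Mul(Function('a')(7), Function('E')(-8, 3)), -91) = Mul(Mul(-7, Add(12, 3)), -91) = Mul(Mul(-7, 15), -91) = Mul(-105, -91) = 9555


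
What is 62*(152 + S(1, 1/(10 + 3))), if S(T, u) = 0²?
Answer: 9424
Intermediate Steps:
S(T, u) = 0
62*(152 + S(1, 1/(10 + 3))) = 62*(152 + 0) = 62*152 = 9424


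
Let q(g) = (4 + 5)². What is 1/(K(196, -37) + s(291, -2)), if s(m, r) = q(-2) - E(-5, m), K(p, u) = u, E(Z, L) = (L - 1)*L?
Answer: -1/84346 ≈ -1.1856e-5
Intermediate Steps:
E(Z, L) = L*(-1 + L) (E(Z, L) = (-1 + L)*L = L*(-1 + L))
q(g) = 81 (q(g) = 9² = 81)
s(m, r) = 81 - m*(-1 + m)
1/(K(196, -37) + s(291, -2)) = 1/(-37 + (81 - 1*291*(-1 + 291))) = 1/(-37 + (81 - 1*291*290)) = 1/(-37 + (81 - 84390)) = 1/(-37 - 84309) = 1/(-84346) = -1/84346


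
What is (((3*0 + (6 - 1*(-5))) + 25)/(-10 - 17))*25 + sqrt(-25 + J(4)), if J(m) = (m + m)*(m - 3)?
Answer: -100/3 + I*sqrt(17) ≈ -33.333 + 4.1231*I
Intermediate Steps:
J(m) = 2*m*(-3 + m) (J(m) = (2*m)*(-3 + m) = 2*m*(-3 + m))
(((3*0 + (6 - 1*(-5))) + 25)/(-10 - 17))*25 + sqrt(-25 + J(4)) = (((3*0 + (6 - 1*(-5))) + 25)/(-10 - 17))*25 + sqrt(-25 + 2*4*(-3 + 4)) = (((0 + (6 + 5)) + 25)/(-27))*25 + sqrt(-25 + 2*4*1) = (((0 + 11) + 25)*(-1/27))*25 + sqrt(-25 + 8) = ((11 + 25)*(-1/27))*25 + sqrt(-17) = (36*(-1/27))*25 + I*sqrt(17) = -4/3*25 + I*sqrt(17) = -100/3 + I*sqrt(17)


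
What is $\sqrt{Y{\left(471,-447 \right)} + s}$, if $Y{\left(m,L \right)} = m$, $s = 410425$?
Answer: $4 \sqrt{25681} \approx 641.01$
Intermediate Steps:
$\sqrt{Y{\left(471,-447 \right)} + s} = \sqrt{471 + 410425} = \sqrt{410896} = 4 \sqrt{25681}$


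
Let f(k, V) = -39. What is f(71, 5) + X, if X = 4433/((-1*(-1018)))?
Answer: -35269/1018 ≈ -34.645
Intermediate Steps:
X = 4433/1018 ≈ 4.3546
f(71, 5) + X = -39 + 4433/1018 = -35269/1018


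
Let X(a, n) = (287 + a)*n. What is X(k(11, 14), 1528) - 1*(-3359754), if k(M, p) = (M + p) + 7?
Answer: 3847186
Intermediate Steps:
k(M, p) = 7 + M + p
X(a, n) = n*(287 + a)
X(k(11, 14), 1528) - 1*(-3359754) = 1528*(287 + (7 + 11 + 14)) - 1*(-3359754) = 1528*(287 + 32) + 3359754 = 1528*319 + 3359754 = 487432 + 3359754 = 3847186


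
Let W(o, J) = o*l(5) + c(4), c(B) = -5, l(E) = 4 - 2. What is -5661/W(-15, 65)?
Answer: 5661/35 ≈ 161.74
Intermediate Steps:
l(E) = 2
W(o, J) = -5 + 2*o (W(o, J) = o*2 - 5 = 2*o - 5 = -5 + 2*o)
-5661/W(-15, 65) = -5661/(-5 + 2*(-15)) = -5661/(-5 - 30) = -5661/(-35) = -5661*(-1/35) = 5661/35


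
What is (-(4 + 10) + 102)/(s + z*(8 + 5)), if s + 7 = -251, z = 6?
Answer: -22/45 ≈ -0.48889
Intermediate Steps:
s = -258 (s = -7 - 251 = -258)
(-(4 + 10) + 102)/(s + z*(8 + 5)) = (-(4 + 10) + 102)/(-258 + 6*(8 + 5)) = (-1*14 + 102)/(-258 + 6*13) = (-14 + 102)/(-258 + 78) = 88/(-180) = 88*(-1/180) = -22/45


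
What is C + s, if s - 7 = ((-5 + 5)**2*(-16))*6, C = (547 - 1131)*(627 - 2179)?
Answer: 906375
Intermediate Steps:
C = 906368 (C = -584*(-1552) = 906368)
s = 7 (s = 7 + ((-5 + 5)**2*(-16))*6 = 7 + (0**2*(-16))*6 = 7 + (0*(-16))*6 = 7 + 0*6 = 7 + 0 = 7)
C + s = 906368 + 7 = 906375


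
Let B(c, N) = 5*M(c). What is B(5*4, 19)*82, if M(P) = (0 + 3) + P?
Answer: 9430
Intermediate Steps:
M(P) = 3 + P
B(c, N) = 15 + 5*c (B(c, N) = 5*(3 + c) = 15 + 5*c)
B(5*4, 19)*82 = (15 + 5*(5*4))*82 = (15 + 5*20)*82 = (15 + 100)*82 = 115*82 = 9430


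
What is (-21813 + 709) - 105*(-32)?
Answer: -17744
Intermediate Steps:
(-21813 + 709) - 105*(-32) = -21104 + 3360 = -17744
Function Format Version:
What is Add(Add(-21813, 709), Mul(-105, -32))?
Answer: -17744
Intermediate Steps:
Add(Add(-21813, 709), Mul(-105, -32)) = Add(-21104, 3360) = -17744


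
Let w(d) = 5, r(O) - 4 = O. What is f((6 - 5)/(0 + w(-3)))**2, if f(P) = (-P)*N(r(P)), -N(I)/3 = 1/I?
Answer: 1/49 ≈ 0.020408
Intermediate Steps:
r(O) = 4 + O
N(I) = -3/I
f(P) = 3*P/(4 + P) (f(P) = (-P)*(-3/(4 + P)) = 3*P/(4 + P))
f((6 - 5)/(0 + w(-3)))**2 = (3*((6 - 5)/(0 + 5))/(4 + (6 - 5)/(0 + 5)))**2 = (3*(1/5)/(4 + 1/5))**2 = (3*(1/5)/(21/5))**2 = (3*(1/5)*(5/21))**2 = (1/7)**2 = 1/49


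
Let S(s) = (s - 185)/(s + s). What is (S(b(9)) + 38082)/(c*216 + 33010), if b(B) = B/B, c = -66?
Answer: 18995/9377 ≈ 2.0257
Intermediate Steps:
b(B) = 1
S(s) = (-185 + s)/(2*s) (S(s) = (-185 + s)/((2*s)) = (-185 + s)*(1/(2*s)) = (-185 + s)/(2*s))
(S(b(9)) + 38082)/(c*216 + 33010) = ((½)*(-185 + 1)/1 + 38082)/(-66*216 + 33010) = ((½)*1*(-184) + 38082)/(-14256 + 33010) = (-92 + 38082)/18754 = 37990*(1/18754) = 18995/9377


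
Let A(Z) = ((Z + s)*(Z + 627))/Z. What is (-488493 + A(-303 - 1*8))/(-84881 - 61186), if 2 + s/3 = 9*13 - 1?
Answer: 151931119/45426837 ≈ 3.3445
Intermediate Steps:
s = 342 (s = -6 + 3*(9*13 - 1) = -6 + 3*(117 - 1) = -6 + 3*116 = -6 + 348 = 342)
A(Z) = (342 + Z)*(627 + Z)/Z (A(Z) = ((Z + 342)*(Z + 627))/Z = ((342 + Z)*(627 + Z))/Z = (342 + Z)*(627 + Z)/Z)
(-488493 + A(-303 - 1*8))/(-84881 - 61186) = (-488493 + (969 + (-303 - 1*8) + 214434/(-303 - 1*8)))/(-84881 - 61186) = (-488493 + (969 + (-303 - 8) + 214434/(-303 - 8)))/(-146067) = (-488493 + (969 - 311 + 214434/(-311)))*(-1/146067) = (-488493 + (969 - 311 + 214434*(-1/311)))*(-1/146067) = (-488493 + (969 - 311 - 214434/311))*(-1/146067) = (-488493 - 9796/311)*(-1/146067) = -151931119/311*(-1/146067) = 151931119/45426837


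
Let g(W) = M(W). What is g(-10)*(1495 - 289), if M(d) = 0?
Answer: 0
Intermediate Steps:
g(W) = 0
g(-10)*(1495 - 289) = 0*(1495 - 289) = 0*1206 = 0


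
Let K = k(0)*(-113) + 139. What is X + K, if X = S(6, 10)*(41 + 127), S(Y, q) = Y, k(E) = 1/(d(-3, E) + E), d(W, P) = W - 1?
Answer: 4701/4 ≈ 1175.3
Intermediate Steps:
d(W, P) = -1 + W
k(E) = 1/(-4 + E) (k(E) = 1/((-1 - 3) + E) = 1/(-4 + E))
K = 669/4 (K = -113/(-4 + 0) + 139 = -113/(-4) + 139 = -1/4*(-113) + 139 = 113/4 + 139 = 669/4 ≈ 167.25)
X = 1008 (X = 6*(41 + 127) = 6*168 = 1008)
X + K = 1008 + 669/4 = 4701/4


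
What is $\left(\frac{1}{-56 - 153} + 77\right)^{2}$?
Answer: $\frac{258952464}{43681} \approx 5928.3$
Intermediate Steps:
$\left(\frac{1}{-56 - 153} + 77\right)^{2} = \left(\frac{1}{-209} + 77\right)^{2} = \left(- \frac{1}{209} + 77\right)^{2} = \left(\frac{16092}{209}\right)^{2} = \frac{258952464}{43681}$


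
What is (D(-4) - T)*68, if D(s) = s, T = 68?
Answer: -4896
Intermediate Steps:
(D(-4) - T)*68 = (-4 - 1*68)*68 = (-4 - 68)*68 = -72*68 = -4896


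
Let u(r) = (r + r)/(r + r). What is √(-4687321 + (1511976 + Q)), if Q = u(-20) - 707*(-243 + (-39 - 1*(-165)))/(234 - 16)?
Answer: 3*I*√16765223946/218 ≈ 1781.8*I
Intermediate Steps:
u(r) = 1 (u(r) = (2*r)/((2*r)) = (2*r)*(1/(2*r)) = 1)
Q = 82937/218 (Q = 1 - 707*(-243 + (-39 - 1*(-165)))/(234 - 16) = 1 - 707*(-243 + (-39 + 165))/218 = 1 - 707*(-243 + 126)/218 = 1 - (-82719)/218 = 1 - 707*(-117/218) = 1 + 82719/218 = 82937/218 ≈ 380.44)
√(-4687321 + (1511976 + Q)) = √(-4687321 + (1511976 + 82937/218)) = √(-4687321 + 329693705/218) = √(-692142273/218) = 3*I*√16765223946/218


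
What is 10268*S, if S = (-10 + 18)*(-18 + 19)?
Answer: 82144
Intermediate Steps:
S = 8 (S = 8*1 = 8)
10268*S = 10268*8 = 82144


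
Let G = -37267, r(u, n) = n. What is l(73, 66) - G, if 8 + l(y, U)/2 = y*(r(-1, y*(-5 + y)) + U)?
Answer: 771631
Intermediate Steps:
l(y, U) = -16 + 2*y*(U + y*(-5 + y)) (l(y, U) = -16 + 2*(y*(y*(-5 + y) + U)) = -16 + 2*(y*(U + y*(-5 + y))) = -16 + 2*y*(U + y*(-5 + y)))
l(73, 66) - G = (-16 + 2*66*73 + 2*73**2*(-5 + 73)) - 1*(-37267) = (-16 + 9636 + 2*5329*68) + 37267 = (-16 + 9636 + 724744) + 37267 = 734364 + 37267 = 771631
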